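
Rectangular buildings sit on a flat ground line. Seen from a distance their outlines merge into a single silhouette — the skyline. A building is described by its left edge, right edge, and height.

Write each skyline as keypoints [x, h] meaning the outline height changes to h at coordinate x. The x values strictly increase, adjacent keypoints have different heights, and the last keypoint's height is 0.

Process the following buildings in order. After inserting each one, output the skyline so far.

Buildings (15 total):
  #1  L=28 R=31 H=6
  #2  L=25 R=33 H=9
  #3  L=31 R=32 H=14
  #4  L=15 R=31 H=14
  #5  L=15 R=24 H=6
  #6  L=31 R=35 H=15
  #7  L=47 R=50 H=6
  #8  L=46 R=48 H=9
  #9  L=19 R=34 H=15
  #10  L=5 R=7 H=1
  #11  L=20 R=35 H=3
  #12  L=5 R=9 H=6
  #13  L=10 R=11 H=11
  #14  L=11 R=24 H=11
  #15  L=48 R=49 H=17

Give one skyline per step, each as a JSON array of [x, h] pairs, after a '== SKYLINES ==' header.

== SKYLINES ==
[[28,6],[31,0]]
[[25,9],[33,0]]
[[25,9],[31,14],[32,9],[33,0]]
[[15,14],[32,9],[33,0]]
[[15,14],[32,9],[33,0]]
[[15,14],[31,15],[35,0]]
[[15,14],[31,15],[35,0],[47,6],[50,0]]
[[15,14],[31,15],[35,0],[46,9],[48,6],[50,0]]
[[15,14],[19,15],[35,0],[46,9],[48,6],[50,0]]
[[5,1],[7,0],[15,14],[19,15],[35,0],[46,9],[48,6],[50,0]]
[[5,1],[7,0],[15,14],[19,15],[35,0],[46,9],[48,6],[50,0]]
[[5,6],[9,0],[15,14],[19,15],[35,0],[46,9],[48,6],[50,0]]
[[5,6],[9,0],[10,11],[11,0],[15,14],[19,15],[35,0],[46,9],[48,6],[50,0]]
[[5,6],[9,0],[10,11],[15,14],[19,15],[35,0],[46,9],[48,6],[50,0]]
[[5,6],[9,0],[10,11],[15,14],[19,15],[35,0],[46,9],[48,17],[49,6],[50,0]]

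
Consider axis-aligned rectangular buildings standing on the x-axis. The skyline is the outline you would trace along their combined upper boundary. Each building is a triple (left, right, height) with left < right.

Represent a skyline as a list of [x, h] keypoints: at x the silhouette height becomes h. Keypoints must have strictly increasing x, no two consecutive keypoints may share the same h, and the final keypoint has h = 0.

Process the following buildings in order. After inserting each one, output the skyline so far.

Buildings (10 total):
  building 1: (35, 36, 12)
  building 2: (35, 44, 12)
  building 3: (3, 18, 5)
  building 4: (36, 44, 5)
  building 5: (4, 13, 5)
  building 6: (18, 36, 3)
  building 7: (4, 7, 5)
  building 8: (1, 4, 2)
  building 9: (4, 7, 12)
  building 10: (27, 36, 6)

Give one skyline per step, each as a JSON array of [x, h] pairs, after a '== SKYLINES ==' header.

== SKYLINES ==
[[35,12],[36,0]]
[[35,12],[44,0]]
[[3,5],[18,0],[35,12],[44,0]]
[[3,5],[18,0],[35,12],[44,0]]
[[3,5],[18,0],[35,12],[44,0]]
[[3,5],[18,3],[35,12],[44,0]]
[[3,5],[18,3],[35,12],[44,0]]
[[1,2],[3,5],[18,3],[35,12],[44,0]]
[[1,2],[3,5],[4,12],[7,5],[18,3],[35,12],[44,0]]
[[1,2],[3,5],[4,12],[7,5],[18,3],[27,6],[35,12],[44,0]]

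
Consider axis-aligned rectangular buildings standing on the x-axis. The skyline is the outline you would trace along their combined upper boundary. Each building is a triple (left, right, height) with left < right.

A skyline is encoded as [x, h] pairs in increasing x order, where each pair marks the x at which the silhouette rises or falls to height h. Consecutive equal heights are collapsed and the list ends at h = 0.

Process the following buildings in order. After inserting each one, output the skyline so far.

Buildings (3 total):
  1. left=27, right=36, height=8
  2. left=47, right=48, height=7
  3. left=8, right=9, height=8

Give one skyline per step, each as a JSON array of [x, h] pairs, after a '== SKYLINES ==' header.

== SKYLINES ==
[[27,8],[36,0]]
[[27,8],[36,0],[47,7],[48,0]]
[[8,8],[9,0],[27,8],[36,0],[47,7],[48,0]]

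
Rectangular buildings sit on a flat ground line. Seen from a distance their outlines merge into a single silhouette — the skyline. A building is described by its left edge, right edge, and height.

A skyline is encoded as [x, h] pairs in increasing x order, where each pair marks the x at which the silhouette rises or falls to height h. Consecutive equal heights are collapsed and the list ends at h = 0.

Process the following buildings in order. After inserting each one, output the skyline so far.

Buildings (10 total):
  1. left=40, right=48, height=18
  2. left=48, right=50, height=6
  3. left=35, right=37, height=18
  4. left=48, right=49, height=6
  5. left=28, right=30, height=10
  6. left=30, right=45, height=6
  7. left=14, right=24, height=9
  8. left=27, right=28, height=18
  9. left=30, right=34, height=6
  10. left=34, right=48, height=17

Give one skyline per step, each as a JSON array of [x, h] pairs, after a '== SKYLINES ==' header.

== SKYLINES ==
[[40,18],[48,0]]
[[40,18],[48,6],[50,0]]
[[35,18],[37,0],[40,18],[48,6],[50,0]]
[[35,18],[37,0],[40,18],[48,6],[50,0]]
[[28,10],[30,0],[35,18],[37,0],[40,18],[48,6],[50,0]]
[[28,10],[30,6],[35,18],[37,6],[40,18],[48,6],[50,0]]
[[14,9],[24,0],[28,10],[30,6],[35,18],[37,6],[40,18],[48,6],[50,0]]
[[14,9],[24,0],[27,18],[28,10],[30,6],[35,18],[37,6],[40,18],[48,6],[50,0]]
[[14,9],[24,0],[27,18],[28,10],[30,6],[35,18],[37,6],[40,18],[48,6],[50,0]]
[[14,9],[24,0],[27,18],[28,10],[30,6],[34,17],[35,18],[37,17],[40,18],[48,6],[50,0]]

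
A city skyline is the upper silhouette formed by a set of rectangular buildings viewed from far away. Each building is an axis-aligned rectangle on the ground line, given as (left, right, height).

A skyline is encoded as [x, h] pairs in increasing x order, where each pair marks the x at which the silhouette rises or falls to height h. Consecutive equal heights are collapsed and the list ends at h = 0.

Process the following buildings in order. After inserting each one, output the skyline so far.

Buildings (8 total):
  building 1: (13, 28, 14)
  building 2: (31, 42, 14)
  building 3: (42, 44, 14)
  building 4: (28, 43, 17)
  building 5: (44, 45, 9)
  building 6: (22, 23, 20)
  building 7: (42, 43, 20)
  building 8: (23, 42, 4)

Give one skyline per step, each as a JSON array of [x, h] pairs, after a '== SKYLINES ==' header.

== SKYLINES ==
[[13,14],[28,0]]
[[13,14],[28,0],[31,14],[42,0]]
[[13,14],[28,0],[31,14],[44,0]]
[[13,14],[28,17],[43,14],[44,0]]
[[13,14],[28,17],[43,14],[44,9],[45,0]]
[[13,14],[22,20],[23,14],[28,17],[43,14],[44,9],[45,0]]
[[13,14],[22,20],[23,14],[28,17],[42,20],[43,14],[44,9],[45,0]]
[[13,14],[22,20],[23,14],[28,17],[42,20],[43,14],[44,9],[45,0]]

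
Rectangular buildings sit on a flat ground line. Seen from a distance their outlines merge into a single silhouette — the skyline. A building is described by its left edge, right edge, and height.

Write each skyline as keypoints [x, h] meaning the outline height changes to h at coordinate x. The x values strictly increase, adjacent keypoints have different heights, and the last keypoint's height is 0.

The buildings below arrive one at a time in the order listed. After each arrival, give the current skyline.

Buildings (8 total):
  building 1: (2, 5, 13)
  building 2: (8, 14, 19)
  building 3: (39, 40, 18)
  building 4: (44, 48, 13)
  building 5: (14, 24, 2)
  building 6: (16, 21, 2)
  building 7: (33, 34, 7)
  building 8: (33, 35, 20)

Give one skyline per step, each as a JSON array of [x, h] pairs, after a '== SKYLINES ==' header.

== SKYLINES ==
[[2,13],[5,0]]
[[2,13],[5,0],[8,19],[14,0]]
[[2,13],[5,0],[8,19],[14,0],[39,18],[40,0]]
[[2,13],[5,0],[8,19],[14,0],[39,18],[40,0],[44,13],[48,0]]
[[2,13],[5,0],[8,19],[14,2],[24,0],[39,18],[40,0],[44,13],[48,0]]
[[2,13],[5,0],[8,19],[14,2],[24,0],[39,18],[40,0],[44,13],[48,0]]
[[2,13],[5,0],[8,19],[14,2],[24,0],[33,7],[34,0],[39,18],[40,0],[44,13],[48,0]]
[[2,13],[5,0],[8,19],[14,2],[24,0],[33,20],[35,0],[39,18],[40,0],[44,13],[48,0]]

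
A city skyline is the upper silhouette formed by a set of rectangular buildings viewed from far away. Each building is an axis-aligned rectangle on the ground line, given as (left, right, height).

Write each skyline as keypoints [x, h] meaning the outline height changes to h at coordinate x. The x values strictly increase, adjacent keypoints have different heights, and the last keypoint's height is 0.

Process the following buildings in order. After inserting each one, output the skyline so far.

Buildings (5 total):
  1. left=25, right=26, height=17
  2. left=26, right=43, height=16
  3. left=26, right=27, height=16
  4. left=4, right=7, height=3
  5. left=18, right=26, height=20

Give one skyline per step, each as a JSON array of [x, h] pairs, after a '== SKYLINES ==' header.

== SKYLINES ==
[[25,17],[26,0]]
[[25,17],[26,16],[43,0]]
[[25,17],[26,16],[43,0]]
[[4,3],[7,0],[25,17],[26,16],[43,0]]
[[4,3],[7,0],[18,20],[26,16],[43,0]]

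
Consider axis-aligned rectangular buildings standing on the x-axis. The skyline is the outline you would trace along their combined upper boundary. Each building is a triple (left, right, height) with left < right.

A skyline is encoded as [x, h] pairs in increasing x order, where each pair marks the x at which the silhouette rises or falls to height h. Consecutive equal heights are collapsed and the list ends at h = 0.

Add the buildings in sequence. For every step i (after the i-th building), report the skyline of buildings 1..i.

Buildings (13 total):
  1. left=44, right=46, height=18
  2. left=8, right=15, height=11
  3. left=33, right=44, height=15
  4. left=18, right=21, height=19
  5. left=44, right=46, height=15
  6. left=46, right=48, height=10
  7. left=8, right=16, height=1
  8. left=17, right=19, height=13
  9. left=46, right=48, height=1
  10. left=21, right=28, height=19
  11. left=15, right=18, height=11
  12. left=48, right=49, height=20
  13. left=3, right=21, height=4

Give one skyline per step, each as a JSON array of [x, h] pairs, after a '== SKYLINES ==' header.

== SKYLINES ==
[[44,18],[46,0]]
[[8,11],[15,0],[44,18],[46,0]]
[[8,11],[15,0],[33,15],[44,18],[46,0]]
[[8,11],[15,0],[18,19],[21,0],[33,15],[44,18],[46,0]]
[[8,11],[15,0],[18,19],[21,0],[33,15],[44,18],[46,0]]
[[8,11],[15,0],[18,19],[21,0],[33,15],[44,18],[46,10],[48,0]]
[[8,11],[15,1],[16,0],[18,19],[21,0],[33,15],[44,18],[46,10],[48,0]]
[[8,11],[15,1],[16,0],[17,13],[18,19],[21,0],[33,15],[44,18],[46,10],[48,0]]
[[8,11],[15,1],[16,0],[17,13],[18,19],[21,0],[33,15],[44,18],[46,10],[48,0]]
[[8,11],[15,1],[16,0],[17,13],[18,19],[28,0],[33,15],[44,18],[46,10],[48,0]]
[[8,11],[17,13],[18,19],[28,0],[33,15],[44,18],[46,10],[48,0]]
[[8,11],[17,13],[18,19],[28,0],[33,15],[44,18],[46,10],[48,20],[49,0]]
[[3,4],[8,11],[17,13],[18,19],[28,0],[33,15],[44,18],[46,10],[48,20],[49,0]]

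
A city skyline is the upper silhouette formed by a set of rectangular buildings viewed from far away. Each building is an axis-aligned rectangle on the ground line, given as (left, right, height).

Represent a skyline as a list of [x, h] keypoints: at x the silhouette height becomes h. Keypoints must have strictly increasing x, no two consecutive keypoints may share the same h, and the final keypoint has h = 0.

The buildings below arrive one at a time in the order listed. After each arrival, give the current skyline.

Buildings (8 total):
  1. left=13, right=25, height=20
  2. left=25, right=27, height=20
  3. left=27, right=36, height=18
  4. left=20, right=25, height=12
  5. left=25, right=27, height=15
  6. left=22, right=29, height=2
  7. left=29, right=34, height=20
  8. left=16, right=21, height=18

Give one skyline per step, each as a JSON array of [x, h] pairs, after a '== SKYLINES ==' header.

== SKYLINES ==
[[13,20],[25,0]]
[[13,20],[27,0]]
[[13,20],[27,18],[36,0]]
[[13,20],[27,18],[36,0]]
[[13,20],[27,18],[36,0]]
[[13,20],[27,18],[36,0]]
[[13,20],[27,18],[29,20],[34,18],[36,0]]
[[13,20],[27,18],[29,20],[34,18],[36,0]]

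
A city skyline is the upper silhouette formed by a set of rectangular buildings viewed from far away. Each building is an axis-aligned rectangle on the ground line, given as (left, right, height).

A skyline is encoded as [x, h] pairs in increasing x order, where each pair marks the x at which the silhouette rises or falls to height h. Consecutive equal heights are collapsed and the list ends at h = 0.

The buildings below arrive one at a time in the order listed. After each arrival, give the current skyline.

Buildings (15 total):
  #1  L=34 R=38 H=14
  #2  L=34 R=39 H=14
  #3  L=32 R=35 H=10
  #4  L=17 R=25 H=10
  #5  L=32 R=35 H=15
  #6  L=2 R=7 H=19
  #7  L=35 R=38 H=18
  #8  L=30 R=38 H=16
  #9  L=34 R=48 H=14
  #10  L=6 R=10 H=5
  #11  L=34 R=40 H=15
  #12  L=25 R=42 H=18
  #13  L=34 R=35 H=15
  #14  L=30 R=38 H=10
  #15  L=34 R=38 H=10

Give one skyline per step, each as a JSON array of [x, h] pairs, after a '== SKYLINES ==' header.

== SKYLINES ==
[[34,14],[38,0]]
[[34,14],[39,0]]
[[32,10],[34,14],[39,0]]
[[17,10],[25,0],[32,10],[34,14],[39,0]]
[[17,10],[25,0],[32,15],[35,14],[39,0]]
[[2,19],[7,0],[17,10],[25,0],[32,15],[35,14],[39,0]]
[[2,19],[7,0],[17,10],[25,0],[32,15],[35,18],[38,14],[39,0]]
[[2,19],[7,0],[17,10],[25,0],[30,16],[35,18],[38,14],[39,0]]
[[2,19],[7,0],[17,10],[25,0],[30,16],[35,18],[38,14],[48,0]]
[[2,19],[7,5],[10,0],[17,10],[25,0],[30,16],[35,18],[38,14],[48,0]]
[[2,19],[7,5],[10,0],[17,10],[25,0],[30,16],[35,18],[38,15],[40,14],[48,0]]
[[2,19],[7,5],[10,0],[17,10],[25,18],[42,14],[48,0]]
[[2,19],[7,5],[10,0],[17,10],[25,18],[42,14],[48,0]]
[[2,19],[7,5],[10,0],[17,10],[25,18],[42,14],[48,0]]
[[2,19],[7,5],[10,0],[17,10],[25,18],[42,14],[48,0]]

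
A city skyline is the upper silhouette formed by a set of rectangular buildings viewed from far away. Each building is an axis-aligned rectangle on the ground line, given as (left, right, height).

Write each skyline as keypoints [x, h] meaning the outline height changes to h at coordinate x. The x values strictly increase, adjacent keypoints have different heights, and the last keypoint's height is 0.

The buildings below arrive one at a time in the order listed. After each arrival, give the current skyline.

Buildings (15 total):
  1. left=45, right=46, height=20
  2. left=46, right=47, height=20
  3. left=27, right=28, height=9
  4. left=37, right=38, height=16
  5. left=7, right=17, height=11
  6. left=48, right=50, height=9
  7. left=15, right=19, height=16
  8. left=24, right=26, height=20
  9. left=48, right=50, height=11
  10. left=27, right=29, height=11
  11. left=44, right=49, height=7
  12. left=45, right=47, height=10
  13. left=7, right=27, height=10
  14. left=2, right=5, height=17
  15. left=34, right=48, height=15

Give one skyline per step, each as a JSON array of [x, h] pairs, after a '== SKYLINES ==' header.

== SKYLINES ==
[[45,20],[46,0]]
[[45,20],[47,0]]
[[27,9],[28,0],[45,20],[47,0]]
[[27,9],[28,0],[37,16],[38,0],[45,20],[47,0]]
[[7,11],[17,0],[27,9],[28,0],[37,16],[38,0],[45,20],[47,0]]
[[7,11],[17,0],[27,9],[28,0],[37,16],[38,0],[45,20],[47,0],[48,9],[50,0]]
[[7,11],[15,16],[19,0],[27,9],[28,0],[37,16],[38,0],[45,20],[47,0],[48,9],[50,0]]
[[7,11],[15,16],[19,0],[24,20],[26,0],[27,9],[28,0],[37,16],[38,0],[45,20],[47,0],[48,9],[50,0]]
[[7,11],[15,16],[19,0],[24,20],[26,0],[27,9],[28,0],[37,16],[38,0],[45,20],[47,0],[48,11],[50,0]]
[[7,11],[15,16],[19,0],[24,20],[26,0],[27,11],[29,0],[37,16],[38,0],[45,20],[47,0],[48,11],[50,0]]
[[7,11],[15,16],[19,0],[24,20],[26,0],[27,11],[29,0],[37,16],[38,0],[44,7],[45,20],[47,7],[48,11],[50,0]]
[[7,11],[15,16],[19,0],[24,20],[26,0],[27,11],[29,0],[37,16],[38,0],[44,7],[45,20],[47,7],[48,11],[50,0]]
[[7,11],[15,16],[19,10],[24,20],[26,10],[27,11],[29,0],[37,16],[38,0],[44,7],[45,20],[47,7],[48,11],[50,0]]
[[2,17],[5,0],[7,11],[15,16],[19,10],[24,20],[26,10],[27,11],[29,0],[37,16],[38,0],[44,7],[45,20],[47,7],[48,11],[50,0]]
[[2,17],[5,0],[7,11],[15,16],[19,10],[24,20],[26,10],[27,11],[29,0],[34,15],[37,16],[38,15],[45,20],[47,15],[48,11],[50,0]]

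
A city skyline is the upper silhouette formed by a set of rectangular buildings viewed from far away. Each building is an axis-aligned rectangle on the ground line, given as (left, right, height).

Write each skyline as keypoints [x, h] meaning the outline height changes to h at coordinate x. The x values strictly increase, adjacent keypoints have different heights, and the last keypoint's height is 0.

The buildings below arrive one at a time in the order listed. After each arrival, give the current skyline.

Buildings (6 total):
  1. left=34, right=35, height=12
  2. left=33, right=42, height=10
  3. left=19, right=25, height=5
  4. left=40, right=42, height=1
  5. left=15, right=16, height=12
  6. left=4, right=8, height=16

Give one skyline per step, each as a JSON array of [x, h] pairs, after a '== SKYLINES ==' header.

== SKYLINES ==
[[34,12],[35,0]]
[[33,10],[34,12],[35,10],[42,0]]
[[19,5],[25,0],[33,10],[34,12],[35,10],[42,0]]
[[19,5],[25,0],[33,10],[34,12],[35,10],[42,0]]
[[15,12],[16,0],[19,5],[25,0],[33,10],[34,12],[35,10],[42,0]]
[[4,16],[8,0],[15,12],[16,0],[19,5],[25,0],[33,10],[34,12],[35,10],[42,0]]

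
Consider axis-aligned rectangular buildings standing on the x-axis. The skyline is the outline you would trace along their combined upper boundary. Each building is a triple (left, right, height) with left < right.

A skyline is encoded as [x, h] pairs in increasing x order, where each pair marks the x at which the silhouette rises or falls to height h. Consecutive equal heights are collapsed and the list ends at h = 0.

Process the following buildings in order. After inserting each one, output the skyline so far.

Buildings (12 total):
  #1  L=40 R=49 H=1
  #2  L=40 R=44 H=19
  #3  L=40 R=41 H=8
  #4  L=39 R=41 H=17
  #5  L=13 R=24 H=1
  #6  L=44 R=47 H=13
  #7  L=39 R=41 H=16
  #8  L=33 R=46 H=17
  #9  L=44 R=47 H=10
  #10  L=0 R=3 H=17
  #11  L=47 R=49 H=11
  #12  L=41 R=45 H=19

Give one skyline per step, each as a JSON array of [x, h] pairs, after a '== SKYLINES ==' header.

== SKYLINES ==
[[40,1],[49,0]]
[[40,19],[44,1],[49,0]]
[[40,19],[44,1],[49,0]]
[[39,17],[40,19],[44,1],[49,0]]
[[13,1],[24,0],[39,17],[40,19],[44,1],[49,0]]
[[13,1],[24,0],[39,17],[40,19],[44,13],[47,1],[49,0]]
[[13,1],[24,0],[39,17],[40,19],[44,13],[47,1],[49,0]]
[[13,1],[24,0],[33,17],[40,19],[44,17],[46,13],[47,1],[49,0]]
[[13,1],[24,0],[33,17],[40,19],[44,17],[46,13],[47,1],[49,0]]
[[0,17],[3,0],[13,1],[24,0],[33,17],[40,19],[44,17],[46,13],[47,1],[49,0]]
[[0,17],[3,0],[13,1],[24,0],[33,17],[40,19],[44,17],[46,13],[47,11],[49,0]]
[[0,17],[3,0],[13,1],[24,0],[33,17],[40,19],[45,17],[46,13],[47,11],[49,0]]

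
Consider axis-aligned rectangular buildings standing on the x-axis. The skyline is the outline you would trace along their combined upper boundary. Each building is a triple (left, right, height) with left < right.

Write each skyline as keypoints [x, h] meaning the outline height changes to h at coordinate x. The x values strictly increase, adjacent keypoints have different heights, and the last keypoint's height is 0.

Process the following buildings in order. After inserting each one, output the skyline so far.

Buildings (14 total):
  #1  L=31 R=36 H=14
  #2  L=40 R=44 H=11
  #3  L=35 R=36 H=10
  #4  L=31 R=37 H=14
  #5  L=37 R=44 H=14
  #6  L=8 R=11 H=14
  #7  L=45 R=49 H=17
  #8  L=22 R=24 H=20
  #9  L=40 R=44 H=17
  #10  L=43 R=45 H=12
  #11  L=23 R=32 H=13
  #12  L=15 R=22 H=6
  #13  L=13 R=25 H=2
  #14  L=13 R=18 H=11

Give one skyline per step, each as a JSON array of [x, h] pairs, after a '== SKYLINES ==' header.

== SKYLINES ==
[[31,14],[36,0]]
[[31,14],[36,0],[40,11],[44,0]]
[[31,14],[36,0],[40,11],[44,0]]
[[31,14],[37,0],[40,11],[44,0]]
[[31,14],[44,0]]
[[8,14],[11,0],[31,14],[44,0]]
[[8,14],[11,0],[31,14],[44,0],[45,17],[49,0]]
[[8,14],[11,0],[22,20],[24,0],[31,14],[44,0],[45,17],[49,0]]
[[8,14],[11,0],[22,20],[24,0],[31,14],[40,17],[44,0],[45,17],[49,0]]
[[8,14],[11,0],[22,20],[24,0],[31,14],[40,17],[44,12],[45,17],[49,0]]
[[8,14],[11,0],[22,20],[24,13],[31,14],[40,17],[44,12],[45,17],[49,0]]
[[8,14],[11,0],[15,6],[22,20],[24,13],[31,14],[40,17],[44,12],[45,17],[49,0]]
[[8,14],[11,0],[13,2],[15,6],[22,20],[24,13],[31,14],[40,17],[44,12],[45,17],[49,0]]
[[8,14],[11,0],[13,11],[18,6],[22,20],[24,13],[31,14],[40,17],[44,12],[45,17],[49,0]]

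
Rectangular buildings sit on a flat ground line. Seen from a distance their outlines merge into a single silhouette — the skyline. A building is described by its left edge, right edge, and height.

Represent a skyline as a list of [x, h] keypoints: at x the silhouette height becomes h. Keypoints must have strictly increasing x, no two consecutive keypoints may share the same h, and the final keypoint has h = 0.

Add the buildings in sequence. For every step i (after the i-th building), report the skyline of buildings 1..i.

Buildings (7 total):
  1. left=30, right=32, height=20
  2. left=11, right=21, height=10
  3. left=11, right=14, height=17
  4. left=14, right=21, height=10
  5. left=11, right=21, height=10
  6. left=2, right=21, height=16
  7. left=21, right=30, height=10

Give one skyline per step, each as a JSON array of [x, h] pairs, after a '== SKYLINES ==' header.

== SKYLINES ==
[[30,20],[32,0]]
[[11,10],[21,0],[30,20],[32,0]]
[[11,17],[14,10],[21,0],[30,20],[32,0]]
[[11,17],[14,10],[21,0],[30,20],[32,0]]
[[11,17],[14,10],[21,0],[30,20],[32,0]]
[[2,16],[11,17],[14,16],[21,0],[30,20],[32,0]]
[[2,16],[11,17],[14,16],[21,10],[30,20],[32,0]]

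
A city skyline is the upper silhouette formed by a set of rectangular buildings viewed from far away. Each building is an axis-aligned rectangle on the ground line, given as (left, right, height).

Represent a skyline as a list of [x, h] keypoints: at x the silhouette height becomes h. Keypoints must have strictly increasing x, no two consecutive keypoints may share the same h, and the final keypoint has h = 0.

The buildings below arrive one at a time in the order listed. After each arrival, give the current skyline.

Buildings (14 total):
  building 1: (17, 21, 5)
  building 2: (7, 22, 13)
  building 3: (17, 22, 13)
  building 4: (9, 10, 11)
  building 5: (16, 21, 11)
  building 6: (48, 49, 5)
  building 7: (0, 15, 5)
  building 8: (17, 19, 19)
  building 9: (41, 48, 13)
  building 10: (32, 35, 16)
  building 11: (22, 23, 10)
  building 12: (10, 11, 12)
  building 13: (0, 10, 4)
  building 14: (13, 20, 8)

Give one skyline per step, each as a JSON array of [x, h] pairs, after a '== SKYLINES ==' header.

== SKYLINES ==
[[17,5],[21,0]]
[[7,13],[22,0]]
[[7,13],[22,0]]
[[7,13],[22,0]]
[[7,13],[22,0]]
[[7,13],[22,0],[48,5],[49,0]]
[[0,5],[7,13],[22,0],[48,5],[49,0]]
[[0,5],[7,13],[17,19],[19,13],[22,0],[48,5],[49,0]]
[[0,5],[7,13],[17,19],[19,13],[22,0],[41,13],[48,5],[49,0]]
[[0,5],[7,13],[17,19],[19,13],[22,0],[32,16],[35,0],[41,13],[48,5],[49,0]]
[[0,5],[7,13],[17,19],[19,13],[22,10],[23,0],[32,16],[35,0],[41,13],[48,5],[49,0]]
[[0,5],[7,13],[17,19],[19,13],[22,10],[23,0],[32,16],[35,0],[41,13],[48,5],[49,0]]
[[0,5],[7,13],[17,19],[19,13],[22,10],[23,0],[32,16],[35,0],[41,13],[48,5],[49,0]]
[[0,5],[7,13],[17,19],[19,13],[22,10],[23,0],[32,16],[35,0],[41,13],[48,5],[49,0]]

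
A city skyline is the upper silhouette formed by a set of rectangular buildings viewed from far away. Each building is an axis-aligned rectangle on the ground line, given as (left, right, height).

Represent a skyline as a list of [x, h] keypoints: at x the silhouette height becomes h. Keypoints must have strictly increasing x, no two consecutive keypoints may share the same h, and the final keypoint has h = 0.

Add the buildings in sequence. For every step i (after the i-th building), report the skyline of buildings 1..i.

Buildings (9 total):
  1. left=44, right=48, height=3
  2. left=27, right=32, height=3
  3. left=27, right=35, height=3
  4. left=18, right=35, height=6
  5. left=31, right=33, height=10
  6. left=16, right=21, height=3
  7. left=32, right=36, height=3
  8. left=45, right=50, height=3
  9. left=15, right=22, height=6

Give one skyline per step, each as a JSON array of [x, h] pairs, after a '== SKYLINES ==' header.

== SKYLINES ==
[[44,3],[48,0]]
[[27,3],[32,0],[44,3],[48,0]]
[[27,3],[35,0],[44,3],[48,0]]
[[18,6],[35,0],[44,3],[48,0]]
[[18,6],[31,10],[33,6],[35,0],[44,3],[48,0]]
[[16,3],[18,6],[31,10],[33,6],[35,0],[44,3],[48,0]]
[[16,3],[18,6],[31,10],[33,6],[35,3],[36,0],[44,3],[48,0]]
[[16,3],[18,6],[31,10],[33,6],[35,3],[36,0],[44,3],[50,0]]
[[15,6],[31,10],[33,6],[35,3],[36,0],[44,3],[50,0]]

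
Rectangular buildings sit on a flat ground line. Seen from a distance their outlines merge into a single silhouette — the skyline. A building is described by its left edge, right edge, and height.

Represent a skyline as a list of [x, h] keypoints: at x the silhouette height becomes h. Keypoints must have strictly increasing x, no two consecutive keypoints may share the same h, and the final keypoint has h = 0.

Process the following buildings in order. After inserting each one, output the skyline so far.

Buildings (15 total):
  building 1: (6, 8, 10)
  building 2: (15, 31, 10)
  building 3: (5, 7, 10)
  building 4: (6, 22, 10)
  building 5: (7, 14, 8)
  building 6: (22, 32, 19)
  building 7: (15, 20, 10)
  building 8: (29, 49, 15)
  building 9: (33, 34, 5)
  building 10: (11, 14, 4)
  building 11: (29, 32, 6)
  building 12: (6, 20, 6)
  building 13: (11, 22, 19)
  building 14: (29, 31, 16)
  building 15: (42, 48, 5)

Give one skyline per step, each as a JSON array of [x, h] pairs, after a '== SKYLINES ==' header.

== SKYLINES ==
[[6,10],[8,0]]
[[6,10],[8,0],[15,10],[31,0]]
[[5,10],[8,0],[15,10],[31,0]]
[[5,10],[31,0]]
[[5,10],[31,0]]
[[5,10],[22,19],[32,0]]
[[5,10],[22,19],[32,0]]
[[5,10],[22,19],[32,15],[49,0]]
[[5,10],[22,19],[32,15],[49,0]]
[[5,10],[22,19],[32,15],[49,0]]
[[5,10],[22,19],[32,15],[49,0]]
[[5,10],[22,19],[32,15],[49,0]]
[[5,10],[11,19],[32,15],[49,0]]
[[5,10],[11,19],[32,15],[49,0]]
[[5,10],[11,19],[32,15],[49,0]]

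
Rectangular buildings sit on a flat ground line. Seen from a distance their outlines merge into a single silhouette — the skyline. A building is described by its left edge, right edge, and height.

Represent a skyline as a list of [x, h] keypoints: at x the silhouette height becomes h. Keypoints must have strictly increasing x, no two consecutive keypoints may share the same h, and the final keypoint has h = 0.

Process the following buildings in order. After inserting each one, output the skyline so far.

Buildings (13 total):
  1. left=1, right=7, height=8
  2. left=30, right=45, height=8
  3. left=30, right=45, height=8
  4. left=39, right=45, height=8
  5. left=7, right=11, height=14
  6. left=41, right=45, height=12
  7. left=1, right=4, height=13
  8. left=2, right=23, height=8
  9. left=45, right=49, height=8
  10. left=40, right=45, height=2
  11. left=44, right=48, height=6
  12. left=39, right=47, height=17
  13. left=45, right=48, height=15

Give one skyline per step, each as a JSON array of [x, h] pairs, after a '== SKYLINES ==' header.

== SKYLINES ==
[[1,8],[7,0]]
[[1,8],[7,0],[30,8],[45,0]]
[[1,8],[7,0],[30,8],[45,0]]
[[1,8],[7,0],[30,8],[45,0]]
[[1,8],[7,14],[11,0],[30,8],[45,0]]
[[1,8],[7,14],[11,0],[30,8],[41,12],[45,0]]
[[1,13],[4,8],[7,14],[11,0],[30,8],[41,12],[45,0]]
[[1,13],[4,8],[7,14],[11,8],[23,0],[30,8],[41,12],[45,0]]
[[1,13],[4,8],[7,14],[11,8],[23,0],[30,8],[41,12],[45,8],[49,0]]
[[1,13],[4,8],[7,14],[11,8],[23,0],[30,8],[41,12],[45,8],[49,0]]
[[1,13],[4,8],[7,14],[11,8],[23,0],[30,8],[41,12],[45,8],[49,0]]
[[1,13],[4,8],[7,14],[11,8],[23,0],[30,8],[39,17],[47,8],[49,0]]
[[1,13],[4,8],[7,14],[11,8],[23,0],[30,8],[39,17],[47,15],[48,8],[49,0]]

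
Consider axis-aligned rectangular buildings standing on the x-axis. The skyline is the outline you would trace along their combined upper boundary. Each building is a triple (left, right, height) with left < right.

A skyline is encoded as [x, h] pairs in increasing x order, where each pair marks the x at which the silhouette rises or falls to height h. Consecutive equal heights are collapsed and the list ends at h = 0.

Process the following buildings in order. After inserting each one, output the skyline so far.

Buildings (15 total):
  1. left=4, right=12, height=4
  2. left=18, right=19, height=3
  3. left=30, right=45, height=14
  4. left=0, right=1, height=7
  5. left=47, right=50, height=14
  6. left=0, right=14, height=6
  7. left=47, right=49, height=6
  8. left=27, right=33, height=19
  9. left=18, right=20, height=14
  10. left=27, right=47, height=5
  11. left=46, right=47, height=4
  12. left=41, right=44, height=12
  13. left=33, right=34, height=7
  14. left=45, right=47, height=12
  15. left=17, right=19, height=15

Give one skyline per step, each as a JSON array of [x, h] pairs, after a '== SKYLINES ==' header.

== SKYLINES ==
[[4,4],[12,0]]
[[4,4],[12,0],[18,3],[19,0]]
[[4,4],[12,0],[18,3],[19,0],[30,14],[45,0]]
[[0,7],[1,0],[4,4],[12,0],[18,3],[19,0],[30,14],[45,0]]
[[0,7],[1,0],[4,4],[12,0],[18,3],[19,0],[30,14],[45,0],[47,14],[50,0]]
[[0,7],[1,6],[14,0],[18,3],[19,0],[30,14],[45,0],[47,14],[50,0]]
[[0,7],[1,6],[14,0],[18,3],[19,0],[30,14],[45,0],[47,14],[50,0]]
[[0,7],[1,6],[14,0],[18,3],[19,0],[27,19],[33,14],[45,0],[47,14],[50,0]]
[[0,7],[1,6],[14,0],[18,14],[20,0],[27,19],[33,14],[45,0],[47,14],[50,0]]
[[0,7],[1,6],[14,0],[18,14],[20,0],[27,19],[33,14],[45,5],[47,14],[50,0]]
[[0,7],[1,6],[14,0],[18,14],[20,0],[27,19],[33,14],[45,5],[47,14],[50,0]]
[[0,7],[1,6],[14,0],[18,14],[20,0],[27,19],[33,14],[45,5],[47,14],[50,0]]
[[0,7],[1,6],[14,0],[18,14],[20,0],[27,19],[33,14],[45,5],[47,14],[50,0]]
[[0,7],[1,6],[14,0],[18,14],[20,0],[27,19],[33,14],[45,12],[47,14],[50,0]]
[[0,7],[1,6],[14,0],[17,15],[19,14],[20,0],[27,19],[33,14],[45,12],[47,14],[50,0]]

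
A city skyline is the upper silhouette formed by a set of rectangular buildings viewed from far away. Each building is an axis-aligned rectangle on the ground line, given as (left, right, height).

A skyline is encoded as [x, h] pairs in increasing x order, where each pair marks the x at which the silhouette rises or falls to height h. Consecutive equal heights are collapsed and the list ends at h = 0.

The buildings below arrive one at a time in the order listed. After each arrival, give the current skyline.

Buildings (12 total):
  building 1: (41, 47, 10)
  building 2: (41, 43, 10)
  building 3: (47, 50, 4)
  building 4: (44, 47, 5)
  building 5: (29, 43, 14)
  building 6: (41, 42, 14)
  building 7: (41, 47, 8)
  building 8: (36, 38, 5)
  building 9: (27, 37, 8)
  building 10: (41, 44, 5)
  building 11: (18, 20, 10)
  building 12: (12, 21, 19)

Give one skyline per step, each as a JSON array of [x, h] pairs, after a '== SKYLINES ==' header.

== SKYLINES ==
[[41,10],[47,0]]
[[41,10],[47,0]]
[[41,10],[47,4],[50,0]]
[[41,10],[47,4],[50,0]]
[[29,14],[43,10],[47,4],[50,0]]
[[29,14],[43,10],[47,4],[50,0]]
[[29,14],[43,10],[47,4],[50,0]]
[[29,14],[43,10],[47,4],[50,0]]
[[27,8],[29,14],[43,10],[47,4],[50,0]]
[[27,8],[29,14],[43,10],[47,4],[50,0]]
[[18,10],[20,0],[27,8],[29,14],[43,10],[47,4],[50,0]]
[[12,19],[21,0],[27,8],[29,14],[43,10],[47,4],[50,0]]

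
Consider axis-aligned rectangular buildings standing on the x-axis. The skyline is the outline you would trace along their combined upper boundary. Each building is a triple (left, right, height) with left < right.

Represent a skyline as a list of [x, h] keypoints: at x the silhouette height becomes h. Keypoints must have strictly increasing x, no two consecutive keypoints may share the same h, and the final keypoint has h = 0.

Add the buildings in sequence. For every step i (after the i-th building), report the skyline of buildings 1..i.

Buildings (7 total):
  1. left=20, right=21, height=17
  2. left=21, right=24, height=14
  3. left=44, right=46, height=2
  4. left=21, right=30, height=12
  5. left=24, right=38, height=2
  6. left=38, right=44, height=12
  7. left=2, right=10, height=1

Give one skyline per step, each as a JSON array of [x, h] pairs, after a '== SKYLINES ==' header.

== SKYLINES ==
[[20,17],[21,0]]
[[20,17],[21,14],[24,0]]
[[20,17],[21,14],[24,0],[44,2],[46,0]]
[[20,17],[21,14],[24,12],[30,0],[44,2],[46,0]]
[[20,17],[21,14],[24,12],[30,2],[38,0],[44,2],[46,0]]
[[20,17],[21,14],[24,12],[30,2],[38,12],[44,2],[46,0]]
[[2,1],[10,0],[20,17],[21,14],[24,12],[30,2],[38,12],[44,2],[46,0]]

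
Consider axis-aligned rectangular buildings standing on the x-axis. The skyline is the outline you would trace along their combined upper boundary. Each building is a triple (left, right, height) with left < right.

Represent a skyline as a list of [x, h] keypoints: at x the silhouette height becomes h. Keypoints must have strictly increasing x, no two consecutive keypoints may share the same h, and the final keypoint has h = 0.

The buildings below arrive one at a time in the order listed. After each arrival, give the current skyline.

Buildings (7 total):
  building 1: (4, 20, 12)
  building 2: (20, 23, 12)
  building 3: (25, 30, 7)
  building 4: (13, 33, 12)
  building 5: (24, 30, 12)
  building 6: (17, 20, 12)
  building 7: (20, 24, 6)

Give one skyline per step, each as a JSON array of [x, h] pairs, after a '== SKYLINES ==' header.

== SKYLINES ==
[[4,12],[20,0]]
[[4,12],[23,0]]
[[4,12],[23,0],[25,7],[30,0]]
[[4,12],[33,0]]
[[4,12],[33,0]]
[[4,12],[33,0]]
[[4,12],[33,0]]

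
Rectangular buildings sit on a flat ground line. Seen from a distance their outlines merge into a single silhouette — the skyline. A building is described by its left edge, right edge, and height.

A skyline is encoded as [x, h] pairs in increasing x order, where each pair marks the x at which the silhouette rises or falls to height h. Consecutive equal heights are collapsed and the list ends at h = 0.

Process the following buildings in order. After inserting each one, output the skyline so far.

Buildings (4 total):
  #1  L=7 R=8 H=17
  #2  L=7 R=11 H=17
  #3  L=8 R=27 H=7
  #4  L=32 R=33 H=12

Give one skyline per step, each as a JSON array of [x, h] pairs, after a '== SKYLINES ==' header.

== SKYLINES ==
[[7,17],[8,0]]
[[7,17],[11,0]]
[[7,17],[11,7],[27,0]]
[[7,17],[11,7],[27,0],[32,12],[33,0]]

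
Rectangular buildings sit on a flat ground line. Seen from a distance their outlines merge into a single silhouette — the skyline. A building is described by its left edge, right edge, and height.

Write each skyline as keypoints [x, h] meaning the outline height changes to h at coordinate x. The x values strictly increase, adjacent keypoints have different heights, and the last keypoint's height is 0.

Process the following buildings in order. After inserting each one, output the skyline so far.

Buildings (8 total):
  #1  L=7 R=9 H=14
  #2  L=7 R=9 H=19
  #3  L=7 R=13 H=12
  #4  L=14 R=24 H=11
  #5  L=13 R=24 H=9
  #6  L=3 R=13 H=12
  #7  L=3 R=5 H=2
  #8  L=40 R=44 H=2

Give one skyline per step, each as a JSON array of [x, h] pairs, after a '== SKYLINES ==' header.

== SKYLINES ==
[[7,14],[9,0]]
[[7,19],[9,0]]
[[7,19],[9,12],[13,0]]
[[7,19],[9,12],[13,0],[14,11],[24,0]]
[[7,19],[9,12],[13,9],[14,11],[24,0]]
[[3,12],[7,19],[9,12],[13,9],[14,11],[24,0]]
[[3,12],[7,19],[9,12],[13,9],[14,11],[24,0]]
[[3,12],[7,19],[9,12],[13,9],[14,11],[24,0],[40,2],[44,0]]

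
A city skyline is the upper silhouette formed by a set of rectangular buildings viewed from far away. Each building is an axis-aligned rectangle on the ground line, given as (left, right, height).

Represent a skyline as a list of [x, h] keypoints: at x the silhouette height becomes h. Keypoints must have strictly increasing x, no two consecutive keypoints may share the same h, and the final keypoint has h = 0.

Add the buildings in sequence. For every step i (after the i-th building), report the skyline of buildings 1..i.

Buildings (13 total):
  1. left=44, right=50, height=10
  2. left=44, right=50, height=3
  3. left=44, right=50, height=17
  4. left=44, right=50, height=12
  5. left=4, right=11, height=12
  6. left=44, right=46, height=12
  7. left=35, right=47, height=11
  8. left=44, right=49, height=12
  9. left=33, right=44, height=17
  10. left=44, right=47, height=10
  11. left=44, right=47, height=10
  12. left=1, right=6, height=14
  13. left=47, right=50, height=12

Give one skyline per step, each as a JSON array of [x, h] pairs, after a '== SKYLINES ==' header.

== SKYLINES ==
[[44,10],[50,0]]
[[44,10],[50,0]]
[[44,17],[50,0]]
[[44,17],[50,0]]
[[4,12],[11,0],[44,17],[50,0]]
[[4,12],[11,0],[44,17],[50,0]]
[[4,12],[11,0],[35,11],[44,17],[50,0]]
[[4,12],[11,0],[35,11],[44,17],[50,0]]
[[4,12],[11,0],[33,17],[50,0]]
[[4,12],[11,0],[33,17],[50,0]]
[[4,12],[11,0],[33,17],[50,0]]
[[1,14],[6,12],[11,0],[33,17],[50,0]]
[[1,14],[6,12],[11,0],[33,17],[50,0]]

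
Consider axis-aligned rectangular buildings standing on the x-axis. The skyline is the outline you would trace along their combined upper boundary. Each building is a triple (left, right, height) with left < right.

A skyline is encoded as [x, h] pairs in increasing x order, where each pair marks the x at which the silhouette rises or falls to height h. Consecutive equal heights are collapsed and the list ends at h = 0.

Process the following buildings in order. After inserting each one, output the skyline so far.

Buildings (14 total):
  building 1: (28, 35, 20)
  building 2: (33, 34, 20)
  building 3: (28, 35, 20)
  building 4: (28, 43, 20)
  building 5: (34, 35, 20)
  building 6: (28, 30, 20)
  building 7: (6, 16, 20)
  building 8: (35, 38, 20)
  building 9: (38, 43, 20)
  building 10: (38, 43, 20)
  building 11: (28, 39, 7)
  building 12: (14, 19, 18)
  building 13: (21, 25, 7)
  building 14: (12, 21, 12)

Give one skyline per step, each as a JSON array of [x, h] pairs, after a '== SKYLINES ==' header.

== SKYLINES ==
[[28,20],[35,0]]
[[28,20],[35,0]]
[[28,20],[35,0]]
[[28,20],[43,0]]
[[28,20],[43,0]]
[[28,20],[43,0]]
[[6,20],[16,0],[28,20],[43,0]]
[[6,20],[16,0],[28,20],[43,0]]
[[6,20],[16,0],[28,20],[43,0]]
[[6,20],[16,0],[28,20],[43,0]]
[[6,20],[16,0],[28,20],[43,0]]
[[6,20],[16,18],[19,0],[28,20],[43,0]]
[[6,20],[16,18],[19,0],[21,7],[25,0],[28,20],[43,0]]
[[6,20],[16,18],[19,12],[21,7],[25,0],[28,20],[43,0]]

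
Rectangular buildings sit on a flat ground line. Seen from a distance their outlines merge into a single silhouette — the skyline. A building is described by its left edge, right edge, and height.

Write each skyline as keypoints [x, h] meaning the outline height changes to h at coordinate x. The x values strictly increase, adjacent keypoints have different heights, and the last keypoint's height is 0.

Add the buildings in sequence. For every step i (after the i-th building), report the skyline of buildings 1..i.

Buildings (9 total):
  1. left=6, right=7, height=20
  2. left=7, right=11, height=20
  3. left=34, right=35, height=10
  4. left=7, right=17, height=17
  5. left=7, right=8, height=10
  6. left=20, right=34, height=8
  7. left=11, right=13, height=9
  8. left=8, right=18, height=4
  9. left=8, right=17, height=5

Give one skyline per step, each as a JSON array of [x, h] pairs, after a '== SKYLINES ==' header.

== SKYLINES ==
[[6,20],[7,0]]
[[6,20],[11,0]]
[[6,20],[11,0],[34,10],[35,0]]
[[6,20],[11,17],[17,0],[34,10],[35,0]]
[[6,20],[11,17],[17,0],[34,10],[35,0]]
[[6,20],[11,17],[17,0],[20,8],[34,10],[35,0]]
[[6,20],[11,17],[17,0],[20,8],[34,10],[35,0]]
[[6,20],[11,17],[17,4],[18,0],[20,8],[34,10],[35,0]]
[[6,20],[11,17],[17,4],[18,0],[20,8],[34,10],[35,0]]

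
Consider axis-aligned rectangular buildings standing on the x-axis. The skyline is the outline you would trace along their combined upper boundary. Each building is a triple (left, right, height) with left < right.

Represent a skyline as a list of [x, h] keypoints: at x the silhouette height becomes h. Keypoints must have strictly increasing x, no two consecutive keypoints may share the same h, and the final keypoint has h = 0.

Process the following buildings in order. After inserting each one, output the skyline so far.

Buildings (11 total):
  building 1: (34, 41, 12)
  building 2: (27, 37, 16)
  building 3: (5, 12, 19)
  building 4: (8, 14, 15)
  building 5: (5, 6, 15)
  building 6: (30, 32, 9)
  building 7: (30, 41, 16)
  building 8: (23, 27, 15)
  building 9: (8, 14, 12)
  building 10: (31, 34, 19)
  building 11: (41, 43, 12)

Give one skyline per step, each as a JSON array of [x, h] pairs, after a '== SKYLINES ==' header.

== SKYLINES ==
[[34,12],[41,0]]
[[27,16],[37,12],[41,0]]
[[5,19],[12,0],[27,16],[37,12],[41,0]]
[[5,19],[12,15],[14,0],[27,16],[37,12],[41,0]]
[[5,19],[12,15],[14,0],[27,16],[37,12],[41,0]]
[[5,19],[12,15],[14,0],[27,16],[37,12],[41,0]]
[[5,19],[12,15],[14,0],[27,16],[41,0]]
[[5,19],[12,15],[14,0],[23,15],[27,16],[41,0]]
[[5,19],[12,15],[14,0],[23,15],[27,16],[41,0]]
[[5,19],[12,15],[14,0],[23,15],[27,16],[31,19],[34,16],[41,0]]
[[5,19],[12,15],[14,0],[23,15],[27,16],[31,19],[34,16],[41,12],[43,0]]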